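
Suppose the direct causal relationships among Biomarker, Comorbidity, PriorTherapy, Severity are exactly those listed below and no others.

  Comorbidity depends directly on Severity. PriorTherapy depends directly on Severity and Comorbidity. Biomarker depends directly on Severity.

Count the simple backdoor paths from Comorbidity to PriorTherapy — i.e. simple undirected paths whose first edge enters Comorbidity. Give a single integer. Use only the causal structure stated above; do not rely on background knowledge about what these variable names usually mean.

A backdoor path from Comorbidity to PriorTherapy is any simple undirected path whose first edge points into Comorbidity (i.e. leaves Comorbidity via a parent).
Parents of Comorbidity: {Severity}.
Enumerating:
  P1: Comorbidity <- Severity -> PriorTherapy
That exhausts the simple backdoor paths. Count: 1.

1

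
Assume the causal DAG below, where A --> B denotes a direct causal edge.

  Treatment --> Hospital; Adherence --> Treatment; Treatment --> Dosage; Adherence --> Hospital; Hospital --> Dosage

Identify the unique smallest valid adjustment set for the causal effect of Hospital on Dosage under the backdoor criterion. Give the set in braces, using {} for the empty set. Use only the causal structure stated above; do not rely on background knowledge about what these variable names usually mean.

{Treatment}

Variables eligible for adjustment (non-descendants of Hospital, excluding Hospital and Dosage): {Adherence, Treatment}.
Backdoor paths from Hospital to Dosage:
  P1: Hospital <- Adherence -> Treatment -> Dosage
  P2: Hospital <- Treatment -> Dosage
The empty set is not sufficient: P1 (Hospital <- Adherence -> Treatment -> Dosage) has no collider blocking it and no conditioned non-collider, so it is open.
Try {Treatment}:
  P1: blocked at chain node Treatment ∈ conditioning set.
  P2: blocked at fork node Treatment ∈ conditioning set.
{Treatment} contains no descendant of Hospital and blocks every backdoor path.
No other singleton works — e.g. {Adherence} leaves P2 open — so {Treatment} is the unique smallest valid adjustment set.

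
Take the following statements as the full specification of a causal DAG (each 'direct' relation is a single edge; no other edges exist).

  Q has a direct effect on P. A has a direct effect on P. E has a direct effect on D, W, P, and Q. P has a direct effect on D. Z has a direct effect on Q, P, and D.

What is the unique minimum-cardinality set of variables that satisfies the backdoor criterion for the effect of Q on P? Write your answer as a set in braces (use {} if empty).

{E, Z}

Variables eligible for adjustment (non-descendants of Q, excluding Q and P): {A, E, W, Z}.
Backdoor paths from Q to P:
  P1: Q <- Z -> P
  P2: Q <- Z -> D <- E -> P
  P3: Q <- Z -> D <- P
  P4: Q <- E -> P
  P5: Q <- E -> D <- Z -> P
  P6: Q <- E -> D <- P
The empty set is not sufficient: P1 (Q <- Z -> P) has no collider blocking it and no conditioned non-collider, so it is open.
Try {E, Z}:
  P1: blocked at fork node Z ∈ conditioning set.
  P2: blocked at fork node Z ∈ conditioning set.
  P3: blocked at fork node Z ∈ conditioning set.
  P4: blocked at fork node E ∈ conditioning set.
  P5: blocked at fork node E ∈ conditioning set.
  P6: blocked at fork node E ∈ conditioning set.
{E, Z} contains no descendant of Q and blocks every backdoor path.
Every element of {E, Z} is needed (dropping E leaves P4 open; dropping Z leaves P1 open), so no proper subset is valid.
Among all size-2 subsets of the eligible variables, only {E, Z} blocks every backdoor path, so it is the unique smallest valid adjustment set.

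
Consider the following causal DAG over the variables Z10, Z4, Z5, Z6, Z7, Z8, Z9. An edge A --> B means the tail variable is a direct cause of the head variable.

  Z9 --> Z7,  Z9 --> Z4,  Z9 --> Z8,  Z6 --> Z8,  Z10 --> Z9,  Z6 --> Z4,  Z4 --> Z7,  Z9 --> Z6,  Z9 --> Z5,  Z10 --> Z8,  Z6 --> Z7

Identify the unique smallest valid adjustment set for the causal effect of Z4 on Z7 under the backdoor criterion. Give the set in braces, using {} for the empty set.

{Z6, Z9}

Variables eligible for adjustment (non-descendants of Z4, excluding Z4 and Z7): {Z10, Z5, Z6, Z8, Z9}.
Backdoor paths from Z4 to Z7:
  P1: Z4 <- Z9 <- Z10 -> Z8 <- Z6 -> Z7
  P2: Z4 <- Z9 -> Z6 -> Z7
  P3: Z4 <- Z9 -> Z7
  P4: Z4 <- Z9 -> Z8 <- Z6 -> Z7
  P5: Z4 <- Z6 <- Z9 -> Z7
  P6: Z4 <- Z6 -> Z7
  P7: Z4 <- Z6 -> Z8 <- Z10 -> Z9 -> Z7
  P8: Z4 <- Z6 -> Z8 <- Z9 -> Z7
The empty set is not sufficient: P2 (Z4 <- Z9 -> Z6 -> Z7) has no collider blocking it and no conditioned non-collider, so it is open.
Try {Z6, Z9}:
  P1: blocked at chain node Z9 ∈ conditioning set.
  P2: blocked at fork node Z9 ∈ conditioning set.
  P3: blocked at fork node Z9 ∈ conditioning set.
  P4: blocked at fork node Z9 ∈ conditioning set.
  P5: blocked at chain node Z6 ∈ conditioning set.
  P6: blocked at fork node Z6 ∈ conditioning set.
  P7: blocked at fork node Z6 ∈ conditioning set.
  P8: blocked at fork node Z6 ∈ conditioning set.
{Z6, Z9} contains no descendant of Z4 and blocks every backdoor path.
Every element of {Z6, Z9} is needed (dropping Z6 leaves P6 open; dropping Z9 leaves P3 open), so no proper subset is valid.
Among all size-2 subsets of the eligible variables, only {Z6, Z9} blocks every backdoor path, so it is the unique smallest valid adjustment set.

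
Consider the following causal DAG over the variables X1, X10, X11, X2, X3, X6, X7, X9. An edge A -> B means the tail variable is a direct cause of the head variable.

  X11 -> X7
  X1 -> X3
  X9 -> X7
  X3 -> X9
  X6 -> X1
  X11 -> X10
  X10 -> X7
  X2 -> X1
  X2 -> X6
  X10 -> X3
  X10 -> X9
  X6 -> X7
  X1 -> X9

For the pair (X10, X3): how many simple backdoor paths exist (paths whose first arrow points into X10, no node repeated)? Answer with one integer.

6

A backdoor path from X10 to X3 is any simple undirected path whose first edge points into X10 (i.e. leaves X10 via a parent).
Parents of X10: {X11}.
Enumerating:
  P1: X10 <- X11 -> X7 <- X6 <- X2 -> X1 -> X3
  P2: X10 <- X11 -> X7 <- X6 <- X2 -> X1 -> X9 <- X3
  P3: X10 <- X11 -> X7 <- X6 -> X1 -> X3
  P4: X10 <- X11 -> X7 <- X6 -> X1 -> X9 <- X3
  P5: X10 <- X11 -> X7 <- X9 <- X1 -> X3
  P6: X10 <- X11 -> X7 <- X9 <- X3
That exhausts the simple backdoor paths. Count: 6.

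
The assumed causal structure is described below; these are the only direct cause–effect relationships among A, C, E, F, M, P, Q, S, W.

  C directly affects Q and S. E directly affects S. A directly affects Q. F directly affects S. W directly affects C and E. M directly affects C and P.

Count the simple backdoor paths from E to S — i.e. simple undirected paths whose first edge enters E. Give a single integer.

A backdoor path from E to S is any simple undirected path whose first edge points into E (i.e. leaves E via a parent).
Parents of E: {W}.
Enumerating:
  P1: E <- W -> C -> S
That exhausts the simple backdoor paths. Count: 1.

1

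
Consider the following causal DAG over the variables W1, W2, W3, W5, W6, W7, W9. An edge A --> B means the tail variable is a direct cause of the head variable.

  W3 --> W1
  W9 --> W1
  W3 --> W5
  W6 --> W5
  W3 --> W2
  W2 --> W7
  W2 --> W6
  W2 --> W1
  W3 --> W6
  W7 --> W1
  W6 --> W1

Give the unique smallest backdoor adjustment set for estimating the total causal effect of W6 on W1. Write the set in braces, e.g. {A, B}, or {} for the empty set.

Variables eligible for adjustment (non-descendants of W6, excluding W6 and W1): {W2, W3, W7, W9}.
Backdoor paths from W6 to W1:
  P1: W6 <- W3 -> W2 -> W7 -> W1
  P2: W6 <- W3 -> W2 -> W1
  P3: W6 <- W3 -> W1
  P4: W6 <- W2 <- W3 -> W1
  P5: W6 <- W2 -> W7 -> W1
  P6: W6 <- W2 -> W1
The empty set is not sufficient: P1 (W6 <- W3 -> W2 -> W7 -> W1) has no collider blocking it and no conditioned non-collider, so it is open.
Try {W2, W3}:
  P1: blocked at fork node W3 ∈ conditioning set.
  P2: blocked at fork node W3 ∈ conditioning set.
  P3: blocked at fork node W3 ∈ conditioning set.
  P4: blocked at chain node W2 ∈ conditioning set.
  P5: blocked at fork node W2 ∈ conditioning set.
  P6: blocked at fork node W2 ∈ conditioning set.
{W2, W3} contains no descendant of W6 and blocks every backdoor path.
Every element of {W2, W3} is needed (dropping W2 leaves P5 open; dropping W3 leaves P3 open), so no proper subset is valid.
Among all size-2 subsets of the eligible variables, only {W2, W3} blocks every backdoor path, so it is the unique smallest valid adjustment set.

{W2, W3}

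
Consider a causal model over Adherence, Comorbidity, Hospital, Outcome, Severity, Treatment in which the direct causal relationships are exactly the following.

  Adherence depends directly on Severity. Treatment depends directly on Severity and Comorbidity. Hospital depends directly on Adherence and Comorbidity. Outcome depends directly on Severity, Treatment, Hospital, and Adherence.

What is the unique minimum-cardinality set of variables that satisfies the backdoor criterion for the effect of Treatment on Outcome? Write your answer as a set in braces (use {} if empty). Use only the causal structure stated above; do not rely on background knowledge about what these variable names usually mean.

Variables eligible for adjustment (non-descendants of Treatment, excluding Treatment and Outcome): {Adherence, Comorbidity, Hospital, Severity}.
Backdoor paths from Treatment to Outcome:
  P1: Treatment <- Severity -> Adherence -> Hospital -> Outcome
  P2: Treatment <- Severity -> Adherence -> Outcome
  P3: Treatment <- Severity -> Outcome
  P4: Treatment <- Comorbidity -> Hospital <- Adherence <- Severity -> Outcome
  P5: Treatment <- Comorbidity -> Hospital <- Adherence -> Outcome
  P6: Treatment <- Comorbidity -> Hospital -> Outcome
The empty set is not sufficient: P1 (Treatment <- Severity -> Adherence -> Hospital -> Outcome) has no collider blocking it and no conditioned non-collider, so it is open.
Try {Comorbidity, Severity}:
  P1: blocked at fork node Severity ∈ conditioning set.
  P2: blocked at fork node Severity ∈ conditioning set.
  P3: blocked at fork node Severity ∈ conditioning set.
  P4: blocked at fork node Comorbidity ∈ conditioning set.
  P5: blocked at fork node Comorbidity ∈ conditioning set.
  P6: blocked at fork node Comorbidity ∈ conditioning set.
{Comorbidity, Severity} contains no descendant of Treatment and blocks every backdoor path.
Every element of {Comorbidity, Severity} is needed (dropping Comorbidity leaves P6 open; dropping Severity leaves P1 open), so no proper subset is valid.
Among all size-2 subsets of the eligible variables, only {Comorbidity, Severity} blocks every backdoor path, so it is the unique smallest valid adjustment set.

{Comorbidity, Severity}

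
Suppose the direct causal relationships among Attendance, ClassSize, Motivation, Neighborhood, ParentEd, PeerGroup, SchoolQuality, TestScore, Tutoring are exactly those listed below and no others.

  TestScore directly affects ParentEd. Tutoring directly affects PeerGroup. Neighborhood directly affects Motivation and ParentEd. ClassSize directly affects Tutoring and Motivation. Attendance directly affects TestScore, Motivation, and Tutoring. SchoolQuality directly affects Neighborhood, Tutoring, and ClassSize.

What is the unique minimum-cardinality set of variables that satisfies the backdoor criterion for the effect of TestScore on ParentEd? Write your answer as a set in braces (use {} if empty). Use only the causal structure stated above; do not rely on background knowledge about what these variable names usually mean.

{}

Variables eligible for adjustment (non-descendants of TestScore, excluding TestScore and ParentEd): {Attendance, ClassSize, Motivation, Neighborhood, PeerGroup, SchoolQuality, Tutoring}.
Backdoor paths from TestScore to ParentEd:
  P1: TestScore <- Attendance -> Motivation <- Neighborhood -> ParentEd
  P2: TestScore <- Attendance -> Motivation <- ClassSize <- SchoolQuality -> Neighborhood -> ParentEd
  P3: TestScore <- Attendance -> Motivation <- ClassSize -> Tutoring <- SchoolQuality -> Neighborhood -> ParentEd
  P4: TestScore <- Attendance -> Tutoring <- SchoolQuality -> Neighborhood -> ParentEd
  P5: TestScore <- Attendance -> Tutoring <- SchoolQuality -> ClassSize -> Motivation <- Neighborhood -> ParentEd
  P6: TestScore <- Attendance -> Tutoring <- ClassSize <- SchoolQuality -> Neighborhood -> ParentEd
  P7: TestScore <- Attendance -> Tutoring <- ClassSize -> Motivation <- Neighborhood -> ParentEd
Each backdoor path contains an unconditioned collider, so every path is already blocked with the empty conditioning set:
  P1: blocked at collider Motivation (neither it nor any descendant is in the conditioning set).
  P2: blocked at collider Motivation (neither it nor any descendant is in the conditioning set).
  P3: blocked at collider Motivation (neither it nor any descendant is in the conditioning set).
  P4: blocked at collider Tutoring (neither it nor any descendant is in the conditioning set).
  P5: blocked at collider Tutoring (neither it nor any descendant is in the conditioning set).
  P6: blocked at collider Tutoring (neither it nor any descendant is in the conditioning set).
  P7: blocked at collider Tutoring (neither it nor any descendant is in the conditioning set).
The empty set is therefore the unique smallest valid set.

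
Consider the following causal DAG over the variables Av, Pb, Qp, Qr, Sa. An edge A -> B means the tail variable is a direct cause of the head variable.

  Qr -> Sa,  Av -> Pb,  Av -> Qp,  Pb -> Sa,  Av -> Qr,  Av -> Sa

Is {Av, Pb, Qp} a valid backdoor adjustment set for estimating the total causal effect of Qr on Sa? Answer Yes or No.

Yes

Backdoor paths from Qr to Sa (paths whose first edge points into Qr):
  P1: Qr <- Av -> Pb -> Sa
  P2: Qr <- Av -> Sa
Condition 1 (no descendant of Qr in the set): holds — descendants of Qr are {Sa}; none are in {Av, Pb, Qp}.
Condition 2 (every backdoor path blocked by {Av, Pb, Qp}):
  P1: blocked at fork node Av ∈ conditioning set.
  P2: blocked at fork node Av ∈ conditioning set.
{Av, Pb, Qp} satisfies the backdoor criterion.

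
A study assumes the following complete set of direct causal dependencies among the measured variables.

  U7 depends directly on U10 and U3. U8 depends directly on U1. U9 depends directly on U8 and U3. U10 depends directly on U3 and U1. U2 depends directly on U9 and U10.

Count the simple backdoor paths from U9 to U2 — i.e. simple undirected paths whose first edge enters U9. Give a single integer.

A backdoor path from U9 to U2 is any simple undirected path whose first edge points into U9 (i.e. leaves U9 via a parent).
Parents of U9: {U3, U8}.
Enumerating:
  P1: U9 <- U3 -> U10 -> U2
  P2: U9 <- U3 -> U7 <- U10 -> U2
  P3: U9 <- U8 <- U1 -> U10 -> U2
That exhausts the simple backdoor paths. Count: 3.

3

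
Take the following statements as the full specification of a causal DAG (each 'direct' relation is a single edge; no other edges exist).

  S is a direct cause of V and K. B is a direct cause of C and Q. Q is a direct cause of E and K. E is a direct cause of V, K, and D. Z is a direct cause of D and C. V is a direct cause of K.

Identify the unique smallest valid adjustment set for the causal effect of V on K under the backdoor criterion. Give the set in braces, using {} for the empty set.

Variables eligible for adjustment (non-descendants of V, excluding V and K): {B, C, D, E, Q, S, Z}.
Backdoor paths from V to K:
  P1: V <- S -> K
  P2: V <- E <- Q -> K
  P3: V <- E -> D <- Z -> C <- B -> Q -> K
  P4: V <- E -> K
The empty set is not sufficient: P1 (V <- S -> K) has no collider blocking it and no conditioned non-collider, so it is open.
Try {E, S}:
  P1: blocked at fork node S ∈ conditioning set.
  P2: blocked at chain node E ∈ conditioning set.
  P3: blocked at fork node E ∈ conditioning set.
  P4: blocked at fork node E ∈ conditioning set.
{E, S} contains no descendant of V and blocks every backdoor path.
Every element of {E, S} is needed (dropping E leaves P2 open; dropping S leaves P1 open), so no proper subset is valid.
Among all size-2 subsets of the eligible variables, only {E, S} blocks every backdoor path, so it is the unique smallest valid adjustment set.

{E, S}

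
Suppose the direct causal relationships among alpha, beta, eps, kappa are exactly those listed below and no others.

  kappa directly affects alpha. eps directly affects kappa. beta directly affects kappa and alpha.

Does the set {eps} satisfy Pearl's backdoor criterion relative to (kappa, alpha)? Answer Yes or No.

Backdoor paths from kappa to alpha (paths whose first edge points into kappa):
  P1: kappa <- beta -> alpha
Condition 1 (no descendant of kappa in the set): holds — descendants of kappa are {alpha}; none are in {eps}.
Condition 2 (every backdoor path blocked by {eps}):
  P1: open — no interior node is in the conditioning set.
{eps} does not satisfy the backdoor criterion.

No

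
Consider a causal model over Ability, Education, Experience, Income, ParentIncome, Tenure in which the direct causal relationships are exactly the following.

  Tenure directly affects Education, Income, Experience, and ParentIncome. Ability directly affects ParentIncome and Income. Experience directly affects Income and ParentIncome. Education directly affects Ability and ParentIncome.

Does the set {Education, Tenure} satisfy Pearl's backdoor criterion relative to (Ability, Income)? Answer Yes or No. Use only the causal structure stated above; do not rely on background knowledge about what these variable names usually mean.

Yes

Backdoor paths from Ability to Income (paths whose first edge points into Ability):
  P1: Ability <- Education <- Tenure -> Experience -> Income
  P2: Ability <- Education <- Tenure -> ParentIncome <- Experience -> Income
  P3: Ability <- Education <- Tenure -> Income
  P4: Ability <- Education -> ParentIncome <- Tenure -> Experience -> Income
  P5: Ability <- Education -> ParentIncome <- Tenure -> Income
  P6: Ability <- Education -> ParentIncome <- Experience <- Tenure -> Income
  P7: Ability <- Education -> ParentIncome <- Experience -> Income
Condition 1 (no descendant of Ability in the set): holds — descendants of Ability are {Income, ParentIncome}; none are in {Education, Tenure}.
Condition 2 (every backdoor path blocked by {Education, Tenure}):
  P1: blocked at chain node Education ∈ conditioning set.
  P2: blocked at chain node Education ∈ conditioning set.
  P3: blocked at chain node Education ∈ conditioning set.
  P4: blocked at fork node Education ∈ conditioning set.
  P5: blocked at fork node Education ∈ conditioning set.
  P6: blocked at fork node Education ∈ conditioning set.
  P7: blocked at fork node Education ∈ conditioning set.
{Education, Tenure} satisfies the backdoor criterion.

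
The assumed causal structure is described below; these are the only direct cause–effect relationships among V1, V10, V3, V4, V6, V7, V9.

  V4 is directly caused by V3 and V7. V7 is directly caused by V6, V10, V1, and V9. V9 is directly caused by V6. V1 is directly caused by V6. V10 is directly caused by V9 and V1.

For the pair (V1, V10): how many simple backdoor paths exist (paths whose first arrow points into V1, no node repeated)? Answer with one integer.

A backdoor path from V1 to V10 is any simple undirected path whose first edge points into V1 (i.e. leaves V1 via a parent).
Parents of V1: {V6}.
Enumerating:
  P1: V1 <- V6 -> V9 -> V10
  P2: V1 <- V6 -> V9 -> V7 <- V10
  P3: V1 <- V6 -> V7 <- V9 -> V10
  P4: V1 <- V6 -> V7 <- V10
That exhausts the simple backdoor paths. Count: 4.

4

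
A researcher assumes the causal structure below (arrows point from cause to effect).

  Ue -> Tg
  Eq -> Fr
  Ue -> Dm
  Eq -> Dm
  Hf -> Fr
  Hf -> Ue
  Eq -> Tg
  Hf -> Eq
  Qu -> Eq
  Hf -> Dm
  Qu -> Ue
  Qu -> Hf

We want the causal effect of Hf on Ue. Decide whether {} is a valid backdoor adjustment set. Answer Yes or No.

Backdoor paths from Hf to Ue (paths whose first edge points into Hf):
  P1: Hf <- Qu -> Eq -> Tg <- Ue
  P2: Hf <- Qu -> Eq -> Dm <- Ue
  P3: Hf <- Qu -> Ue
Condition 1 (no descendant of Hf in the set): holds — descendants of Hf are {Dm, Eq, Fr, Tg, Ue}; none are in {}.
Condition 2 (every backdoor path blocked by {}):
  P1: blocked at collider Tg (neither it nor any descendant is in the conditioning set).
  P2: blocked at collider Dm (neither it nor any descendant is in the conditioning set).
  P3: open — no interior node is in the conditioning set.
{} does not satisfy the backdoor criterion.

No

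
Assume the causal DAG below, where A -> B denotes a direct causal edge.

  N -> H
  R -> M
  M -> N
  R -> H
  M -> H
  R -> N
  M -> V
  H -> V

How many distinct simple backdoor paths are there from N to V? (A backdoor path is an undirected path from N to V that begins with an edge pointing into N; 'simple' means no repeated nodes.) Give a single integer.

7

A backdoor path from N to V is any simple undirected path whose first edge points into N (i.e. leaves N via a parent).
Parents of N: {M, R}.
Enumerating:
  P1: N <- R -> M -> H -> V
  P2: N <- R -> M -> V
  P3: N <- R -> H <- M -> V
  P4: N <- R -> H -> V
  P5: N <- M <- R -> H -> V
  P6: N <- M -> H -> V
  P7: N <- M -> V
That exhausts the simple backdoor paths. Count: 7.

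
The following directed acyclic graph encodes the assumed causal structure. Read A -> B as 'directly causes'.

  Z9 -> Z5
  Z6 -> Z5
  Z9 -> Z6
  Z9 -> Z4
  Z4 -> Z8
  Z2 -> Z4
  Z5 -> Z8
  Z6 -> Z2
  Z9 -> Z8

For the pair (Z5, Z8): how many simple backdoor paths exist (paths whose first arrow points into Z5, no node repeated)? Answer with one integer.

A backdoor path from Z5 to Z8 is any simple undirected path whose first edge points into Z5 (i.e. leaves Z5 via a parent).
Parents of Z5: {Z6, Z9}.
Enumerating:
  P1: Z5 <- Z9 -> Z6 -> Z2 -> Z4 -> Z8
  P2: Z5 <- Z9 -> Z4 -> Z8
  P3: Z5 <- Z9 -> Z8
  P4: Z5 <- Z6 <- Z9 -> Z4 -> Z8
  P5: Z5 <- Z6 <- Z9 -> Z8
  P6: Z5 <- Z6 -> Z2 -> Z4 <- Z9 -> Z8
  P7: Z5 <- Z6 -> Z2 -> Z4 -> Z8
That exhausts the simple backdoor paths. Count: 7.

7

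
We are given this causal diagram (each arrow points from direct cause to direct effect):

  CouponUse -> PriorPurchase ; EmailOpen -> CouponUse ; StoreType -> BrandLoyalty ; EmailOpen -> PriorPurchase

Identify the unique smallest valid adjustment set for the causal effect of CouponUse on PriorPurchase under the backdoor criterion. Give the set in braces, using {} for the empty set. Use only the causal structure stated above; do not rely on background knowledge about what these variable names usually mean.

Variables eligible for adjustment (non-descendants of CouponUse, excluding CouponUse and PriorPurchase): {BrandLoyalty, EmailOpen, StoreType}.
Backdoor paths from CouponUse to PriorPurchase:
  P1: CouponUse <- EmailOpen -> PriorPurchase
The empty set is not sufficient: P1 (CouponUse <- EmailOpen -> PriorPurchase) has no collider blocking it and no conditioned non-collider, so it is open.
Try {EmailOpen}:
  P1: blocked at fork node EmailOpen ∈ conditioning set.
{EmailOpen} contains no descendant of CouponUse and blocks every backdoor path.
No other singleton works — e.g. {StoreType} leaves P1 open — so {EmailOpen} is the unique smallest valid adjustment set.

{EmailOpen}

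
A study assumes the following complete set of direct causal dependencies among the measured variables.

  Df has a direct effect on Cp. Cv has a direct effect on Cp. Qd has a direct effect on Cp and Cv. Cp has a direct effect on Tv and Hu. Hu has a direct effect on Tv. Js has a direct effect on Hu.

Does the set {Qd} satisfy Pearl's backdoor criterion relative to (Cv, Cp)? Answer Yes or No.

Backdoor paths from Cv to Cp (paths whose first edge points into Cv):
  P1: Cv <- Qd -> Cp
Condition 1 (no descendant of Cv in the set): holds — descendants of Cv are {Cp, Hu, Tv}; none are in {Qd}.
Condition 2 (every backdoor path blocked by {Qd}):
  P1: blocked at fork node Qd ∈ conditioning set.
{Qd} satisfies the backdoor criterion.

Yes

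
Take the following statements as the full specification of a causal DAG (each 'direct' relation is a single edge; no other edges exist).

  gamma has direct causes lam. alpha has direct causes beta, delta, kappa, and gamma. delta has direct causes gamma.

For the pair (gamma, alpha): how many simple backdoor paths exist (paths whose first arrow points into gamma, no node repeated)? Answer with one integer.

0

A backdoor path from gamma to alpha is any simple undirected path whose first edge points into gamma (i.e. leaves gamma via a parent).
Parents of gamma: {lam}.
No simple path from any parent of gamma reaches alpha without revisiting gamma, so there are no backdoor paths.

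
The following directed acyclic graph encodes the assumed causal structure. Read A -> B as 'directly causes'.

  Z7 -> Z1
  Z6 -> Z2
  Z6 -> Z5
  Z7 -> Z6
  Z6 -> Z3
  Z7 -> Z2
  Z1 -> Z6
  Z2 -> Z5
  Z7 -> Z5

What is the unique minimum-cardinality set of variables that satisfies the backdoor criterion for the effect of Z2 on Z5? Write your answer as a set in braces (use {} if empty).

Variables eligible for adjustment (non-descendants of Z2, excluding Z2 and Z5): {Z1, Z3, Z6, Z7}.
Backdoor paths from Z2 to Z5:
  P1: Z2 <- Z7 -> Z1 -> Z6 -> Z5
  P2: Z2 <- Z7 -> Z6 -> Z5
  P3: Z2 <- Z7 -> Z5
  P4: Z2 <- Z6 <- Z7 -> Z5
  P5: Z2 <- Z6 <- Z1 <- Z7 -> Z5
  P6: Z2 <- Z6 -> Z5
The empty set is not sufficient: P1 (Z2 <- Z7 -> Z1 -> Z6 -> Z5) has no collider blocking it and no conditioned non-collider, so it is open.
Try {Z6, Z7}:
  P1: blocked at fork node Z7 ∈ conditioning set.
  P2: blocked at fork node Z7 ∈ conditioning set.
  P3: blocked at fork node Z7 ∈ conditioning set.
  P4: blocked at chain node Z6 ∈ conditioning set.
  P5: blocked at chain node Z6 ∈ conditioning set.
  P6: blocked at fork node Z6 ∈ conditioning set.
{Z6, Z7} contains no descendant of Z2 and blocks every backdoor path.
Every element of {Z6, Z7} is needed (dropping Z6 leaves P6 open; dropping Z7 leaves P3 open), so no proper subset is valid.
Among all size-2 subsets of the eligible variables, only {Z6, Z7} blocks every backdoor path, so it is the unique smallest valid adjustment set.

{Z6, Z7}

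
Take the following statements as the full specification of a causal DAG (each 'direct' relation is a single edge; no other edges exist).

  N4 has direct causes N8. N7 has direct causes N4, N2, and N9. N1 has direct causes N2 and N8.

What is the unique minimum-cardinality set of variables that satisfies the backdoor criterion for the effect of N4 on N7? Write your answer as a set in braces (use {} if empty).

{}

Variables eligible for adjustment (non-descendants of N4, excluding N4 and N7): {N1, N2, N8, N9}.
Backdoor paths from N4 to N7:
  P1: N4 <- N8 -> N1 <- N2 -> N7
Each backdoor path contains an unconditioned collider, so every path is already blocked with the empty conditioning set:
  P1: blocked at collider N1 (neither it nor any descendant is in the conditioning set).
The empty set is therefore the unique smallest valid set.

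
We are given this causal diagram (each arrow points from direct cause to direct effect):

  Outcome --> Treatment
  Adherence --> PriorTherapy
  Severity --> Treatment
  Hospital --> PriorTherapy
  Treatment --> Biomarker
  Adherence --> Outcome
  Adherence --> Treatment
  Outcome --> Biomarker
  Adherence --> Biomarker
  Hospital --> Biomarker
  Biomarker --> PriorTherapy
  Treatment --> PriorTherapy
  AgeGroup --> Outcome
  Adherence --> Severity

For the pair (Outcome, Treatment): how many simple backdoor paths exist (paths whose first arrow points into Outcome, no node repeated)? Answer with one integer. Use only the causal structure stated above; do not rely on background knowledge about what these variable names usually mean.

A backdoor path from Outcome to Treatment is any simple undirected path whose first edge points into Outcome (i.e. leaves Outcome via a parent).
Parents of Outcome: {Adherence, AgeGroup}.
Enumerating:
  P1: Outcome <- Adherence -> Severity -> Treatment
  P2: Outcome <- Adherence -> Treatment
  P3: Outcome <- Adherence -> Biomarker <- Hospital -> PriorTherapy <- Treatment
  P4: Outcome <- Adherence -> Biomarker <- Treatment
  P5: Outcome <- Adherence -> Biomarker -> PriorTherapy <- Treatment
  P6: Outcome <- Adherence -> PriorTherapy <- Hospital -> Biomarker <- Treatment
  P7: Outcome <- Adherence -> PriorTherapy <- Treatment
  P8: Outcome <- Adherence -> PriorTherapy <- Biomarker <- Treatment
That exhausts the simple backdoor paths. Count: 8.

8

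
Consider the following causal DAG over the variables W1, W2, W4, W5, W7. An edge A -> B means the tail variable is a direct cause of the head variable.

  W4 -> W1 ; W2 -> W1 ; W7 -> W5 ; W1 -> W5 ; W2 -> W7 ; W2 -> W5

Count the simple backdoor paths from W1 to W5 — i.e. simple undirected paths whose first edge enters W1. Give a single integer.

A backdoor path from W1 to W5 is any simple undirected path whose first edge points into W1 (i.e. leaves W1 via a parent).
Parents of W1: {W2, W4}.
Enumerating:
  P1: W1 <- W2 -> W7 -> W5
  P2: W1 <- W2 -> W5
That exhausts the simple backdoor paths. Count: 2.

2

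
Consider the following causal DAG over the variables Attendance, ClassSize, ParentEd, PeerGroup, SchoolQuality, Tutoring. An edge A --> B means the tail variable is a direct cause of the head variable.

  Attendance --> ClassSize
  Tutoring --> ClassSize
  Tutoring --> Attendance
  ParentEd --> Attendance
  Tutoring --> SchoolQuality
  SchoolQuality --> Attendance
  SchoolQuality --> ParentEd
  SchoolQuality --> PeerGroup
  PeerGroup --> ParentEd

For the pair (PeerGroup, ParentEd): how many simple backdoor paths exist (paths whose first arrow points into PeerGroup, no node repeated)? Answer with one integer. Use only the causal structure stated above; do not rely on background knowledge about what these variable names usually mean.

4

A backdoor path from PeerGroup to ParentEd is any simple undirected path whose first edge points into PeerGroup (i.e. leaves PeerGroup via a parent).
Parents of PeerGroup: {SchoolQuality}.
Enumerating:
  P1: PeerGroup <- SchoolQuality <- Tutoring -> Attendance <- ParentEd
  P2: PeerGroup <- SchoolQuality <- Tutoring -> ClassSize <- Attendance <- ParentEd
  P3: PeerGroup <- SchoolQuality -> ParentEd
  P4: PeerGroup <- SchoolQuality -> Attendance <- ParentEd
That exhausts the simple backdoor paths. Count: 4.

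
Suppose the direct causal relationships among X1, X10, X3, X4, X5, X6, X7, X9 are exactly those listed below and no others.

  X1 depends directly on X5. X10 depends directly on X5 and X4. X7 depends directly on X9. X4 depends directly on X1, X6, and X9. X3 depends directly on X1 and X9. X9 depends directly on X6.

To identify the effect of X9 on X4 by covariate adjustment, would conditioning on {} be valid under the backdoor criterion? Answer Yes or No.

Backdoor paths from X9 to X4 (paths whose first edge points into X9):
  P1: X9 <- X6 -> X4
Condition 1 (no descendant of X9 in the set): holds — descendants of X9 are {X10, X3, X4, X7}; none are in {}.
Condition 2 (every backdoor path blocked by {}):
  P1: open — no interior node is in the conditioning set.
{} does not satisfy the backdoor criterion.

No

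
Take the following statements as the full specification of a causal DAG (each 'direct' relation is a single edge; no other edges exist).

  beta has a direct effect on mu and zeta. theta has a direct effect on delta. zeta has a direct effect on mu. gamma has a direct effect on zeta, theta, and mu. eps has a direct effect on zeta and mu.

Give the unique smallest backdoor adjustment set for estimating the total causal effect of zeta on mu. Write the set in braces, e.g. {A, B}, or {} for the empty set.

{beta, eps, gamma}

Variables eligible for adjustment (non-descendants of zeta, excluding zeta and mu): {beta, delta, eps, gamma, theta}.
Backdoor paths from zeta to mu:
  P1: zeta <- gamma -> mu
  P2: zeta <- eps -> mu
  P3: zeta <- beta -> mu
The empty set is not sufficient: P1 (zeta <- gamma -> mu) has no collider blocking it and no conditioned non-collider, so it is open.
Try {beta, eps, gamma}:
  P1: blocked at fork node gamma ∈ conditioning set.
  P2: blocked at fork node eps ∈ conditioning set.
  P3: blocked at fork node beta ∈ conditioning set.
{beta, eps, gamma} contains no descendant of zeta and blocks every backdoor path.
Every element of {beta, eps, gamma} is needed (dropping beta leaves P3 open; dropping eps leaves P2 open; dropping gamma leaves P1 open), so no proper subset is valid.
Among all size-3 subsets of the eligible variables, only {beta, eps, gamma} blocks every backdoor path, so it is the unique smallest valid adjustment set.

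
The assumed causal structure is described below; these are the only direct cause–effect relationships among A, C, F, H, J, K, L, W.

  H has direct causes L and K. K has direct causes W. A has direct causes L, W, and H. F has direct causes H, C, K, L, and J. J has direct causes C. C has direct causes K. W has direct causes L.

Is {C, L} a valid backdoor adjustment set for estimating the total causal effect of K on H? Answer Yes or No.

No

Backdoor paths from K to H (paths whose first edge points into K):
  P1: K <- W <- L -> H
  P2: K <- W <- L -> A <- H
  P3: K <- W <- L -> F <- H
  P4: K <- W -> A <- L -> H
  P5: K <- W -> A <- L -> F <- H
  P6: K <- W -> A <- H
Condition 1 (no descendant of K in the set): FAILS — C is a descendant of K.
Condition 2 (every backdoor path blocked by {C, L}):
  P1: blocked at fork node L ∈ conditioning set.
  P2: blocked at fork node L ∈ conditioning set.
  P3: blocked at fork node L ∈ conditioning set.
  P4: blocked at collider A (neither it nor any descendant is in the conditioning set).
  P5: blocked at collider A (neither it nor any descendant is in the conditioning set).
  P6: blocked at collider A (neither it nor any descendant is in the conditioning set).
{C, L} does not satisfy the backdoor criterion.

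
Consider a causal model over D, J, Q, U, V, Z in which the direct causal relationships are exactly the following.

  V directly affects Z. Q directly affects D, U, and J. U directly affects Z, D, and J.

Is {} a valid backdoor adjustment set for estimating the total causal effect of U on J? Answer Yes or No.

No

Backdoor paths from U to J (paths whose first edge points into U):
  P1: U <- Q -> J
Condition 1 (no descendant of U in the set): holds — descendants of U are {D, J, Z}; none are in {}.
Condition 2 (every backdoor path blocked by {}):
  P1: open — no interior node is in the conditioning set.
{} does not satisfy the backdoor criterion.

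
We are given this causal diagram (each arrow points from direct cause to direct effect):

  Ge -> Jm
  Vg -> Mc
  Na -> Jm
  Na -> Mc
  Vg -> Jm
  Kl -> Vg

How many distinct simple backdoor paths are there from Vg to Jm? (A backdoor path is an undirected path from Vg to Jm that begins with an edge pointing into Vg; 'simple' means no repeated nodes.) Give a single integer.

0

A backdoor path from Vg to Jm is any simple undirected path whose first edge points into Vg (i.e. leaves Vg via a parent).
Parents of Vg: {Kl}.
No simple path from any parent of Vg reaches Jm without revisiting Vg, so there are no backdoor paths.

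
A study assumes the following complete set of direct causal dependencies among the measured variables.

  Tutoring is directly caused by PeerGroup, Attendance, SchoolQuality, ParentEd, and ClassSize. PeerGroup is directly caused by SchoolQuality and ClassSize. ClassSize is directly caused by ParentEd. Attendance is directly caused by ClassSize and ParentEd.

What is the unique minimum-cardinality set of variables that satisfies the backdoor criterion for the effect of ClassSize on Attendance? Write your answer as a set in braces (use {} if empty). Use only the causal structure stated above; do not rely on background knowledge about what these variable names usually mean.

Variables eligible for adjustment (non-descendants of ClassSize, excluding ClassSize and Attendance): {ParentEd, SchoolQuality}.
Backdoor paths from ClassSize to Attendance:
  P1: ClassSize <- ParentEd -> Attendance
  P2: ClassSize <- ParentEd -> Tutoring <- Attendance
The empty set is not sufficient: P1 (ClassSize <- ParentEd -> Attendance) has no collider blocking it and no conditioned non-collider, so it is open.
Try {ParentEd}:
  P1: blocked at fork node ParentEd ∈ conditioning set.
  P2: blocked at fork node ParentEd ∈ conditioning set.
{ParentEd} contains no descendant of ClassSize and blocks every backdoor path.
No other singleton works — e.g. {SchoolQuality} leaves P1 open — so {ParentEd} is the unique smallest valid adjustment set.

{ParentEd}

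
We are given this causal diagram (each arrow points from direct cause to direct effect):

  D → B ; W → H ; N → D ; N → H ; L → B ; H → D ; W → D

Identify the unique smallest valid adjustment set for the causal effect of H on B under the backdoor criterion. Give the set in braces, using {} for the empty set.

{N, W}

Variables eligible for adjustment (non-descendants of H, excluding H and B): {L, N, W}.
Backdoor paths from H to B:
  P1: H <- N -> D -> B
  P2: H <- W -> D -> B
The empty set is not sufficient: P1 (H <- N -> D -> B) has no collider blocking it and no conditioned non-collider, so it is open.
Try {N, W}:
  P1: blocked at fork node N ∈ conditioning set.
  P2: blocked at fork node W ∈ conditioning set.
{N, W} contains no descendant of H and blocks every backdoor path.
Every element of {N, W} is needed (dropping N leaves P1 open; dropping W leaves P2 open), so no proper subset is valid.
Among all size-2 subsets of the eligible variables, only {N, W} blocks every backdoor path, so it is the unique smallest valid adjustment set.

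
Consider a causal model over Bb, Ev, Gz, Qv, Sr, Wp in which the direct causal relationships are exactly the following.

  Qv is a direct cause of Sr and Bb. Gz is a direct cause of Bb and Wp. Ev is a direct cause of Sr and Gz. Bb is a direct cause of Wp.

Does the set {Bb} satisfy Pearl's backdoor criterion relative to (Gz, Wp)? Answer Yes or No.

Backdoor paths from Gz to Wp (paths whose first edge points into Gz):
  P1: Gz <- Ev -> Sr <- Qv -> Bb -> Wp
Condition 1 (no descendant of Gz in the set): FAILS — Bb is a descendant of Gz.
Condition 2 (every backdoor path blocked by {Bb}):
  P1: blocked at collider Sr (neither it nor any descendant is in the conditioning set).
{Bb} does not satisfy the backdoor criterion.

No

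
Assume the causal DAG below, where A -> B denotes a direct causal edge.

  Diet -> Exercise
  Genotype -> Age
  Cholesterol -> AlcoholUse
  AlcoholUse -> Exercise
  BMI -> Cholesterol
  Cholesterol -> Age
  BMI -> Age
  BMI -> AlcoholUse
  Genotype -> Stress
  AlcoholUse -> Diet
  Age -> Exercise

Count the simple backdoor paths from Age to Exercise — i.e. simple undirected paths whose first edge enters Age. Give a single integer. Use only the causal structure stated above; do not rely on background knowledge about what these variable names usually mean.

8

A backdoor path from Age to Exercise is any simple undirected path whose first edge points into Age (i.e. leaves Age via a parent).
Parents of Age: {BMI, Cholesterol, Genotype}.
Enumerating:
  P1: Age <- BMI -> Cholesterol -> AlcoholUse -> Diet -> Exercise
  P2: Age <- BMI -> Cholesterol -> AlcoholUse -> Exercise
  P3: Age <- BMI -> AlcoholUse -> Diet -> Exercise
  P4: Age <- BMI -> AlcoholUse -> Exercise
  P5: Age <- Cholesterol <- BMI -> AlcoholUse -> Diet -> Exercise
  P6: Age <- Cholesterol <- BMI -> AlcoholUse -> Exercise
  P7: Age <- Cholesterol -> AlcoholUse -> Diet -> Exercise
  P8: Age <- Cholesterol -> AlcoholUse -> Exercise
That exhausts the simple backdoor paths. Count: 8.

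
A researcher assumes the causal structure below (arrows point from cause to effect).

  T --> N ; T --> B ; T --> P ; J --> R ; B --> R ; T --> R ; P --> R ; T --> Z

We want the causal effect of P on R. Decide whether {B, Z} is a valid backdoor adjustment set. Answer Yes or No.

Backdoor paths from P to R (paths whose first edge points into P):
  P1: P <- T -> B -> R
  P2: P <- T -> R
Condition 1 (no descendant of P in the set): holds — descendants of P are {R}; none are in {B, Z}.
Condition 2 (every backdoor path blocked by {B, Z}):
  P1: blocked at chain node B ∈ conditioning set.
  P2: open — no interior node is in the conditioning set.
{B, Z} does not satisfy the backdoor criterion.

No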